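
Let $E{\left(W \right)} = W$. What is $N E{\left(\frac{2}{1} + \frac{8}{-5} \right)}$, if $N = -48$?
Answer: $- \frac{96}{5} \approx -19.2$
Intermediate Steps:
$N E{\left(\frac{2}{1} + \frac{8}{-5} \right)} = - 48 \left(\frac{2}{1} + \frac{8}{-5}\right) = - 48 \left(2 \cdot 1 + 8 \left(- \frac{1}{5}\right)\right) = - 48 \left(2 - \frac{8}{5}\right) = \left(-48\right) \frac{2}{5} = - \frac{96}{5}$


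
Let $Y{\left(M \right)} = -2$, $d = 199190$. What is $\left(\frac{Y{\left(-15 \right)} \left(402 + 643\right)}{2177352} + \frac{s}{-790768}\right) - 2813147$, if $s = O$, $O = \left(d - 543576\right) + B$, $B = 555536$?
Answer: $- \frac{302726344285364957}{107611267896} \approx -2.8131 \cdot 10^{6}$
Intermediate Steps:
$O = 211150$ ($O = \left(199190 - 543576\right) + 555536 = -344386 + 555536 = 211150$)
$s = 211150$
$\left(\frac{Y{\left(-15 \right)} \left(402 + 643\right)}{2177352} + \frac{s}{-790768}\right) - 2813147 = \left(\frac{\left(-2\right) \left(402 + 643\right)}{2177352} + \frac{211150}{-790768}\right) - 2813147 = \left(\left(-2\right) 1045 \cdot \frac{1}{2177352} + 211150 \left(- \frac{1}{790768}\right)\right) - 2813147 = \left(\left(-2090\right) \frac{1}{2177352} - \frac{105575}{395384}\right) - 2813147 = \left(- \frac{1045}{1088676} - \frac{105575}{395384}\right) - 2813147 = - \frac{28837536245}{107611267896} - 2813147 = - \frac{302726344285364957}{107611267896}$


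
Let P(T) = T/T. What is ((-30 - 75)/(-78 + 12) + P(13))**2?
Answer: 3249/484 ≈ 6.7128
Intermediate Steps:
P(T) = 1
((-30 - 75)/(-78 + 12) + P(13))**2 = ((-30 - 75)/(-78 + 12) + 1)**2 = (-105/(-66) + 1)**2 = (-105*(-1/66) + 1)**2 = (35/22 + 1)**2 = (57/22)**2 = 3249/484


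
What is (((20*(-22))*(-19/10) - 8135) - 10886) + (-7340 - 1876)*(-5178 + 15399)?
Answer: -94214921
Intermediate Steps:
(((20*(-22))*(-19/10) - 8135) - 10886) + (-7340 - 1876)*(-5178 + 15399) = ((-(-8360)/10 - 8135) - 10886) - 9216*10221 = ((-440*(-19/10) - 8135) - 10886) - 94196736 = ((836 - 8135) - 10886) - 94196736 = (-7299 - 10886) - 94196736 = -18185 - 94196736 = -94214921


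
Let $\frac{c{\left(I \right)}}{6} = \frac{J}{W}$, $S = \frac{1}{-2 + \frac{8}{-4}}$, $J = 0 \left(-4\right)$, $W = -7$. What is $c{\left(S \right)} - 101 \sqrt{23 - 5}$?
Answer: $- 303 \sqrt{2} \approx -428.51$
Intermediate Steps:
$J = 0$
$S = - \frac{1}{4}$ ($S = \frac{1}{-2 + 8 \left(- \frac{1}{4}\right)} = \frac{1}{-2 - 2} = \frac{1}{-4} = - \frac{1}{4} \approx -0.25$)
$c{\left(I \right)} = 0$ ($c{\left(I \right)} = 6 \frac{0}{-7} = 6 \cdot 0 \left(- \frac{1}{7}\right) = 6 \cdot 0 = 0$)
$c{\left(S \right)} - 101 \sqrt{23 - 5} = 0 - 101 \sqrt{23 - 5} = 0 - 101 \sqrt{18} = 0 - 101 \cdot 3 \sqrt{2} = 0 - 303 \sqrt{2} = - 303 \sqrt{2}$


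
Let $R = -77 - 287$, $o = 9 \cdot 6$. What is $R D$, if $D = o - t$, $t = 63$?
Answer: $3276$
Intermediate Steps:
$o = 54$
$R = -364$
$D = -9$ ($D = 54 - 63 = -9$)
$R D = \left(-364\right) \left(-9\right) = 3276$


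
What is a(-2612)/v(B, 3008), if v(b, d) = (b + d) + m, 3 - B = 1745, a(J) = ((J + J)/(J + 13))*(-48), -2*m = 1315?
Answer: -501504/3162983 ≈ -0.15855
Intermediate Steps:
m = -1315/2 (m = -½*1315 = -1315/2 ≈ -657.50)
a(J) = -96*J/(13 + J) (a(J) = ((2*J)/(13 + J))*(-48) = (2*J/(13 + J))*(-48) = -96*J/(13 + J))
B = -1742 (B = 3 - 1*1745 = 3 - 1745 = -1742)
v(b, d) = -1315/2 + b + d (v(b, d) = (b + d) - 1315/2 = -1315/2 + b + d)
a(-2612)/v(B, 3008) = (-96*(-2612)/(13 - 2612))/(-1315/2 - 1742 + 3008) = (-96*(-2612)/(-2599))/(1217/2) = -96*(-2612)*(-1/2599)*(2/1217) = -250752/2599*2/1217 = -501504/3162983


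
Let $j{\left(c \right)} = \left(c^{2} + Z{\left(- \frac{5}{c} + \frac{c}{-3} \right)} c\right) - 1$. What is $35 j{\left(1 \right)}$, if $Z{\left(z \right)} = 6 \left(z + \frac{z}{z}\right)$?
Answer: $-910$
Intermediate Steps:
$Z{\left(z \right)} = 6 + 6 z$ ($Z{\left(z \right)} = 6 \left(z + 1\right) = 6 \left(1 + z\right) = 6 + 6 z$)
$j{\left(c \right)} = -1 + c^{2} + c \left(6 - \frac{30}{c} - 2 c\right)$ ($j{\left(c \right)} = \left(c^{2} + \left(6 + 6 \left(- \frac{5}{c} + \frac{c}{-3}\right)\right) c\right) - 1 = \left(c^{2} + \left(6 + 6 \left(- \frac{5}{c} + c \left(- \frac{1}{3}\right)\right)\right) c\right) - 1 = \left(c^{2} + \left(6 + 6 \left(- \frac{5}{c} - \frac{c}{3}\right)\right) c\right) - 1 = \left(c^{2} + \left(6 - \left(2 c + \frac{30}{c}\right)\right) c\right) - 1 = \left(c^{2} + \left(6 - \frac{30}{c} - 2 c\right) c\right) - 1 = \left(c^{2} + c \left(6 - \frac{30}{c} - 2 c\right)\right) - 1 = -1 + c^{2} + c \left(6 - \frac{30}{c} - 2 c\right)$)
$35 j{\left(1 \right)} = 35 \left(-31 - 1^{2} + 6 \cdot 1\right) = 35 \left(-31 - 1 + 6\right) = 35 \left(-26\right) = -910$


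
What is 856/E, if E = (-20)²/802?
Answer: 42907/25 ≈ 1716.3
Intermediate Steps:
E = 200/401 (E = 400*(1/802) = 200/401 ≈ 0.49875)
856/E = 856/(200/401) = 856*(401/200) = 42907/25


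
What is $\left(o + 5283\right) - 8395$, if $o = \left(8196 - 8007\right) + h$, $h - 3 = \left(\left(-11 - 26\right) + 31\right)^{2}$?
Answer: $-2884$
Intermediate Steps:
$h = 39$ ($h = 3 + \left(\left(-11 - 26\right) + 31\right)^{2} = 3 + \left(-37 + 31\right)^{2} = 3 + \left(-6\right)^{2} = 3 + 36 = 39$)
$o = 228$ ($o = \left(8196 - 8007\right) + 39 = 189 + 39 = 228$)
$\left(o + 5283\right) - 8395 = \left(228 + 5283\right) - 8395 = 5511 - 8395 = -2884$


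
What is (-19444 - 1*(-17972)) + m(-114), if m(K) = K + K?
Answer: -1700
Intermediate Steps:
m(K) = 2*K
(-19444 - 1*(-17972)) + m(-114) = (-19444 - 1*(-17972)) + 2*(-114) = (-19444 + 17972) - 228 = -1472 - 228 = -1700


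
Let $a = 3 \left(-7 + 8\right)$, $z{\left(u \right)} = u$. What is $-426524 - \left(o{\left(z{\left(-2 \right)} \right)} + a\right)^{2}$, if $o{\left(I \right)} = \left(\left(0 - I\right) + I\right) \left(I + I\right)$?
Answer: $-426533$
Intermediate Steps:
$a = 3$ ($a = 3 \cdot 1 = 3$)
$o{\left(I \right)} = 0$ ($o{\left(I \right)} = \left(- I + I\right) 2 I = 0 \cdot 2 I = 0$)
$-426524 - \left(o{\left(z{\left(-2 \right)} \right)} + a\right)^{2} = -426524 - \left(0 + 3\right)^{2} = -426524 - 3^{2} = -426524 - 9 = -426533$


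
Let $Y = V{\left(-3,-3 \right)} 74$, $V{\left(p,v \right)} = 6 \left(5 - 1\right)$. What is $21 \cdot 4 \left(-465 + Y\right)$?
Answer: $110124$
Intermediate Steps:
$V{\left(p,v \right)} = 24$ ($V{\left(p,v \right)} = 6 \cdot 4 = 24$)
$Y = 1776$ ($Y = 24 \cdot 74 = 1776$)
$21 \cdot 4 \left(-465 + Y\right) = 21 \cdot 4 \left(-465 + 1776\right) = 84 \cdot 1311 = 110124$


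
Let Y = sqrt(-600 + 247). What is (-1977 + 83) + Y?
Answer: -1894 + I*sqrt(353) ≈ -1894.0 + 18.788*I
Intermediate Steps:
Y = I*sqrt(353) (Y = sqrt(-353) = I*sqrt(353) ≈ 18.788*I)
(-1977 + 83) + Y = (-1977 + 83) + I*sqrt(353) = -1894 + I*sqrt(353)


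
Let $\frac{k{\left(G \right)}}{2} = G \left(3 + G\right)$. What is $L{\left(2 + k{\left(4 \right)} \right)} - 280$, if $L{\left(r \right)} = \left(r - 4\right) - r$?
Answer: $-284$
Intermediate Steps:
$k{\left(G \right)} = 2 G \left(3 + G\right)$
$L{\left(r \right)} = -4$ ($L{\left(r \right)} = \left(r - 4\right) - r = \left(-4 + r\right) - r = -4$)
$L{\left(2 + k{\left(4 \right)} \right)} - 280 = -4 - 280 = -284$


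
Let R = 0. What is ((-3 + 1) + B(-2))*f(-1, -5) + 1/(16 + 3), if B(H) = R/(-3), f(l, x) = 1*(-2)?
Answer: 77/19 ≈ 4.0526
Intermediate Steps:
f(l, x) = -2
B(H) = 0 (B(H) = 0/(-3) = 0*(-⅓) = 0)
((-3 + 1) + B(-2))*f(-1, -5) + 1/(16 + 3) = ((-3 + 1) + 0)*(-2) + 1/(16 + 3) = (-2 + 0)*(-2) + 1/19 = -2*(-2) + 1/19 = 4 + 1/19 = 77/19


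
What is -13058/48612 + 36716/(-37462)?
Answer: -568504247/455275686 ≈ -1.2487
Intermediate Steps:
-13058/48612 + 36716/(-37462) = -13058*1/48612 + 36716*(-1/37462) = -6529/24306 - 18358/18731 = -568504247/455275686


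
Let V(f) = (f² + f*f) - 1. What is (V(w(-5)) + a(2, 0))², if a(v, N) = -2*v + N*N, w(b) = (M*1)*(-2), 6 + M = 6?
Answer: 25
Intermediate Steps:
M = 0 (M = -6 + 6 = 0)
w(b) = 0 (w(b) = (0*1)*(-2) = 0*(-2) = 0)
a(v, N) = N² - 2*v (a(v, N) = -2*v + N² = N² - 2*v)
V(f) = -1 + 2*f² (V(f) = (f² + f²) - 1 = 2*f² - 1 = -1 + 2*f²)
(V(w(-5)) + a(2, 0))² = ((-1 + 2*0²) + (0² - 2*2))² = ((-1 + 2*0) + (0 - 4))² = ((-1 + 0) - 4)² = (-1 - 4)² = (-5)² = 25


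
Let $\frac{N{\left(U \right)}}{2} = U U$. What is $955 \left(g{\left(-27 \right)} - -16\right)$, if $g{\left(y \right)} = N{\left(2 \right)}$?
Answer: $22920$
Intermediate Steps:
$N{\left(U \right)} = 2 U^{2}$ ($N{\left(U \right)} = 2 U U = 2 U^{2}$)
$g{\left(y \right)} = 8$ ($g{\left(y \right)} = 2 \cdot 2^{2} = 2 \cdot 4 = 8$)
$955 \left(g{\left(-27 \right)} - -16\right) = 955 \left(8 - -16\right) = 955 \left(8 + \left(18 - 2\right)\right) = 955 \left(8 + 16\right) = 955 \cdot 24 = 22920$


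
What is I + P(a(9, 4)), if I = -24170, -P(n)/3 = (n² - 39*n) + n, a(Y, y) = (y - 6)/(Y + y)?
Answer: -4087706/169 ≈ -24188.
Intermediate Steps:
a(Y, y) = (-6 + y)/(Y + y)
P(n) = -3*n² + 114*n (P(n) = -3*((n² - 39*n) + n) = -3*(n² - 38*n) = -3*n² + 114*n)
I + P(a(9, 4)) = -24170 + 3*((-6 + 4)/(9 + 4))*(38 - (-6 + 4)/(9 + 4)) = -24170 + 3*(-2/13)*(38 - (-2)/13) = -24170 + 3*((1/13)*(-2))*(38 - (-2)/13) = -24170 + 3*(-2/13)*(38 - 1*(-2/13)) = -24170 + 3*(-2/13)*(38 + 2/13) = -24170 + 3*(-2/13)*(496/13) = -24170 - 2976/169 = -4087706/169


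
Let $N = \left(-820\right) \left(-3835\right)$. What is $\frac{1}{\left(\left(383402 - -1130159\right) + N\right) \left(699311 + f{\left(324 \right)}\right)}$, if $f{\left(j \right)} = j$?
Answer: $\frac{1}{3259082434735} \approx 3.0683 \cdot 10^{-13}$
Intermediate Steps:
$N = 3144700$
$\frac{1}{\left(\left(383402 - -1130159\right) + N\right) \left(699311 + f{\left(324 \right)}\right)} = \frac{1}{\left(\left(383402 - -1130159\right) + 3144700\right) \left(699311 + 324\right)} = \frac{1}{\left(\left(383402 + 1130159\right) + 3144700\right) 699635} = \frac{1}{\left(1513561 + 3144700\right) 699635} = \frac{1}{4658261 \cdot 699635} = \frac{1}{3259082434735}$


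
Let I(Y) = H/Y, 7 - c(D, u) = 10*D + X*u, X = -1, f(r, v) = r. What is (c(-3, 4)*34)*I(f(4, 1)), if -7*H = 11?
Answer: -7667/14 ≈ -547.64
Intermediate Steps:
H = -11/7 (H = -1/7*11 = -11/7 ≈ -1.5714)
c(D, u) = 7 + u - 10*D (c(D, u) = 7 - (10*D - u) = 7 - (-u + 10*D) = 7 + (u - 10*D) = 7 + u - 10*D)
I(Y) = -11/(7*Y)
(c(-3, 4)*34)*I(f(4, 1)) = ((7 + 4 - 10*(-3))*34)*(-11/7/4) = ((7 + 4 + 30)*34)*(-11/7*1/4) = (41*34)*(-11/28) = 1394*(-11/28) = -7667/14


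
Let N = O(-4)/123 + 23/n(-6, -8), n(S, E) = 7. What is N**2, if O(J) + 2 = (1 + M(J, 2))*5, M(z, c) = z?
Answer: 7344100/741321 ≈ 9.9068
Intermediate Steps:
O(J) = 3 + 5*J (O(J) = -2 + (1 + J)*5 = -2 + (5 + 5*J) = 3 + 5*J)
N = 2710/861 (N = (3 + 5*(-4))/123 + 23/7 = (3 - 20)*(1/123) + 23*(1/7) = -17*1/123 + 23/7 = -17/123 + 23/7 = 2710/861 ≈ 3.1475)
N**2 = (2710/861)**2 = 7344100/741321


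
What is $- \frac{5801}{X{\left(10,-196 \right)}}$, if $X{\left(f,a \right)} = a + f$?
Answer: $\frac{5801}{186} \approx 31.188$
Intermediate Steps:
$- \frac{5801}{X{\left(10,-196 \right)}} = - \frac{5801}{-196 + 10} = - \frac{5801}{-186} = \left(-5801\right) \left(- \frac{1}{186}\right) = \frac{5801}{186}$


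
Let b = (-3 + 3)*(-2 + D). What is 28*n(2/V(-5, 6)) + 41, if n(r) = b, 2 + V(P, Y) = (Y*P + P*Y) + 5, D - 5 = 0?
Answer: 41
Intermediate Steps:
D = 5 (D = 5 + 0 = 5)
b = 0 (b = (-3 + 3)*(-2 + 5) = 0*3 = 0)
V(P, Y) = 3 + 2*P*Y (V(P, Y) = -2 + ((Y*P + P*Y) + 5) = -2 + ((P*Y + P*Y) + 5) = -2 + (2*P*Y + 5) = -2 + (5 + 2*P*Y) = 3 + 2*P*Y)
n(r) = 0
28*n(2/V(-5, 6)) + 41 = 28*0 + 41 = 0 + 41 = 41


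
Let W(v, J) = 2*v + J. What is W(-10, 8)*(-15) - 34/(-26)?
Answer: 2357/13 ≈ 181.31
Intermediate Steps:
W(v, J) = J + 2*v
W(-10, 8)*(-15) - 34/(-26) = (8 + 2*(-10))*(-15) - 34/(-26) = (8 - 20)*(-15) - 34*(-1/26) = -12*(-15) + 17/13 = 180 + 17/13 = 2357/13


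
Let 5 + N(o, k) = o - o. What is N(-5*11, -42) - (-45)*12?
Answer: 535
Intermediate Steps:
N(o, k) = -5 (N(o, k) = -5 + (o - o) = -5 + 0 = -5)
N(-5*11, -42) - (-45)*12 = -5 - (-45)*12 = -5 - 1*(-540) = -5 + 540 = 535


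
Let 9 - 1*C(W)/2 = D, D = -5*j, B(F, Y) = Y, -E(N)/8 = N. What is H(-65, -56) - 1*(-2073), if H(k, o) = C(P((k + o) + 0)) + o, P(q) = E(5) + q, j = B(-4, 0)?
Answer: 2035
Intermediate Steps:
E(N) = -8*N
j = 0
P(q) = -40 + q (P(q) = -8*5 + q = -40 + q)
D = 0 (D = -5*0 = 0)
C(W) = 18 (C(W) = 18 - 2*0 = 18 + 0 = 18)
H(k, o) = 18 + o
H(-65, -56) - 1*(-2073) = (18 - 56) - 1*(-2073) = -38 + 2073 = 2035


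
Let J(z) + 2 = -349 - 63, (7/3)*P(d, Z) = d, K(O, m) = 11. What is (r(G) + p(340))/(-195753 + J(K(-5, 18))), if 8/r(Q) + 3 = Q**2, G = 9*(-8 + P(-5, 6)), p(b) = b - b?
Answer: -196/40035134529 ≈ -4.8957e-9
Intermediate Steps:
P(d, Z) = 3*d/7
J(z) = -414 (J(z) = -2 + (-349 - 63) = -2 - 412 = -414)
p(b) = 0
G = -639/7 (G = 9*(-8 + (3/7)*(-5)) = 9*(-8 - 15/7) = 9*(-71/7) = -639/7 ≈ -91.286)
r(Q) = 8/(-3 + Q**2)
(r(G) + p(340))/(-195753 + J(K(-5, 18))) = (8/(-3 + (-639/7)**2) + 0)/(-195753 - 414) = (8/(-3 + 408321/49) + 0)/(-196167) = (8/(408174/49) + 0)*(-1/196167) = (8*(49/408174) + 0)*(-1/196167) = (196/204087 + 0)*(-1/196167) = (196/204087)*(-1/196167) = -196/40035134529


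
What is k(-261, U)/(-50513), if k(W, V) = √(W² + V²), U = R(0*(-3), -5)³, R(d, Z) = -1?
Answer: -√68122/50513 ≈ -0.0051670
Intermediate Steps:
U = -1 (U = (-1)³ = -1)
k(W, V) = √(V² + W²)
k(-261, U)/(-50513) = √((-1)² + (-261)²)/(-50513) = √(1 + 68121)*(-1/50513) = √68122*(-1/50513) = -√68122/50513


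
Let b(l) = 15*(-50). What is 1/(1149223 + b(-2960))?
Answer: 1/1148473 ≈ 8.7072e-7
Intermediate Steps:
b(l) = -750
1/(1149223 + b(-2960)) = 1/(1149223 - 750) = 1/1148473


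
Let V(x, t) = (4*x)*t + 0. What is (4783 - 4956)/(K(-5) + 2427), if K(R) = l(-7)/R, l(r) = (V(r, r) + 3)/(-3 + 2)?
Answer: -865/12334 ≈ -0.070131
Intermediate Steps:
V(x, t) = 4*t*x (V(x, t) = 4*t*x + 0 = 4*t*x)
l(r) = -3 - 4*r² (l(r) = (4*r*r + 3)/(-3 + 2) = (4*r² + 3)/(-1) = (3 + 4*r²)*(-1) = -3 - 4*r²)
K(R) = -199/R (K(R) = (-3 - 4*(-7)²)/R = (-3 - 4*49)/R = (-3 - 196)/R = -199/R)
(4783 - 4956)/(K(-5) + 2427) = (4783 - 4956)/(-199/(-5) + 2427) = -173/(-199*(-⅕) + 2427) = -173/(199/5 + 2427) = -173/12334/5 = -173*5/12334 = -865/12334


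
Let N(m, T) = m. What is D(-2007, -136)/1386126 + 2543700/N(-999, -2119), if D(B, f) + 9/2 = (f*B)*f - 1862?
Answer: -263924068249/102573324 ≈ -2573.0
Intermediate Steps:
D(B, f) = -3733/2 + B*f² (D(B, f) = -9/2 + ((f*B)*f - 1862) = -9/2 + ((B*f)*f - 1862) = -9/2 + (B*f² - 1862) = -9/2 + (-1862 + B*f²) = -3733/2 + B*f²)
D(-2007, -136)/1386126 + 2543700/N(-999, -2119) = (-3733/2 - 2007*(-136)²)/1386126 + 2543700/(-999) = (-3733/2 - 2007*18496)*(1/1386126) + 2543700*(-1/999) = (-3733/2 - 37121472)*(1/1386126) - 847900/333 = -74246677/2*1/1386126 - 847900/333 = -74246677/2772252 - 847900/333 = -263924068249/102573324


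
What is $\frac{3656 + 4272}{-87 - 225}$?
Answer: $- \frac{991}{39} \approx -25.41$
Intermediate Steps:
$\frac{3656 + 4272}{-87 - 225} = \frac{7928}{-312} = 7928 \left(- \frac{1}{312}\right) = - \frac{991}{39}$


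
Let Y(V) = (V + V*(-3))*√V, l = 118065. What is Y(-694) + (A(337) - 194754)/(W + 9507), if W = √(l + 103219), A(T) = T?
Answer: -1848322419/90161765 + 2721838*√1129/90161765 + 1388*I*√694 ≈ -19.486 + 36565.0*I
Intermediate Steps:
W = 14*√1129 (W = √(118065 + 103219) = √221284 = 14*√1129 ≈ 470.41)
Y(V) = -2*V^(3/2) (Y(V) = (V - 3*V)*√V = (-2*V)*√V = -2*V^(3/2))
Y(-694) + (A(337) - 194754)/(W + 9507) = -(-1388)*I*√694 + (337 - 194754)/(14*√1129 + 9507) = -(-1388)*I*√694 - 194417/(9507 + 14*√1129) = 1388*I*√694 - 194417/(9507 + 14*√1129) = -194417/(9507 + 14*√1129) + 1388*I*√694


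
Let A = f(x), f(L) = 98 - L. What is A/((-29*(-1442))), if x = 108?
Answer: -5/20909 ≈ -0.00023913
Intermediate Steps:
A = -10 (A = 98 - 1*108 = 98 - 108 = -10)
A/((-29*(-1442))) = -10/((-29*(-1442))) = -10/41818 = -10*1/41818 = -5/20909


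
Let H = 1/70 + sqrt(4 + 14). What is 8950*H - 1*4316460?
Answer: -30214325/7 + 26850*sqrt(2) ≈ -4.2784e+6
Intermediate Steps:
H = 1/70 + 3*sqrt(2) (H = 1/70 + sqrt(18) = 1/70 + 3*sqrt(2) ≈ 4.2569)
8950*H - 1*4316460 = 8950*(1/70 + 3*sqrt(2)) - 1*4316460 = (895/7 + 26850*sqrt(2)) - 4316460 = -30214325/7 + 26850*sqrt(2)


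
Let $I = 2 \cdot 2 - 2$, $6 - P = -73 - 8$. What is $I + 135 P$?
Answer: $11747$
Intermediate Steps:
$P = 87$ ($P = 6 - \left(-73 - 8\right) = 6 - -81 = 6 + 81 = 87$)
$I = 2$ ($I = 4 - 2 = 2$)
$I + 135 P = 2 + 135 \cdot 87 = 2 + 11745 = 11747$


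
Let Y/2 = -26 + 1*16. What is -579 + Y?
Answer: -599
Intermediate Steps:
Y = -20 (Y = 2*(-26 + 1*16) = 2*(-26 + 16) = 2*(-10) = -20)
-579 + Y = -579 - 20 = -599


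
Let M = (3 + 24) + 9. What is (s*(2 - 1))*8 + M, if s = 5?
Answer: 76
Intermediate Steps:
M = 36 (M = 27 + 9 = 36)
(s*(2 - 1))*8 + M = (5*(2 - 1))*8 + 36 = (5*1)*8 + 36 = 5*8 + 36 = 40 + 36 = 76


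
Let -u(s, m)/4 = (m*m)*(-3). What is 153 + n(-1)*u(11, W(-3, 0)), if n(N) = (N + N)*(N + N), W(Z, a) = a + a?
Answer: 153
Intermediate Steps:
W(Z, a) = 2*a
n(N) = 4*N² (n(N) = (2*N)*(2*N) = 4*N²)
u(s, m) = 12*m² (u(s, m) = -4*m*m*(-3) = -4*m²*(-3) = -(-12)*m² = 12*m²)
153 + n(-1)*u(11, W(-3, 0)) = 153 + (4*(-1)²)*(12*(2*0)²) = 153 + (4*1)*(12*0²) = 153 + 4*(12*0) = 153 + 4*0 = 153 + 0 = 153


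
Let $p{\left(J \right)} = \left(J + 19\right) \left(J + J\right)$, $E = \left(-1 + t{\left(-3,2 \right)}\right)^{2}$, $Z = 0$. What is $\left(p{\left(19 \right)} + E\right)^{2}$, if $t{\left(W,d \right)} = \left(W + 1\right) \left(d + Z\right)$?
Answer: $2157961$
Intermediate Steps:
$t{\left(W,d \right)} = d \left(1 + W\right)$ ($t{\left(W,d \right)} = \left(W + 1\right) \left(d + 0\right) = \left(1 + W\right) d = d \left(1 + W\right)$)
$E = 25$ ($E = \left(-1 + 2 \left(1 - 3\right)\right)^{2} = \left(-1 + 2 \left(-2\right)\right)^{2} = \left(-1 - 4\right)^{2} = \left(-5\right)^{2} = 25$)
$p{\left(J \right)} = 2 J \left(19 + J\right)$ ($p{\left(J \right)} = \left(19 + J\right) 2 J = 2 J \left(19 + J\right)$)
$\left(p{\left(19 \right)} + E\right)^{2} = \left(2 \cdot 19 \left(19 + 19\right) + 25\right)^{2} = \left(2 \cdot 19 \cdot 38 + 25\right)^{2} = \left(1444 + 25\right)^{2} = 1469^{2} = 2157961$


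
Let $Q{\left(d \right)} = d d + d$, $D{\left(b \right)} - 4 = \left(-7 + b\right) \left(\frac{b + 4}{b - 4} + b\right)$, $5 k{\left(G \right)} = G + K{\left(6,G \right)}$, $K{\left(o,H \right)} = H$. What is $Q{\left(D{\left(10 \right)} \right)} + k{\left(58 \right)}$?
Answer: $\frac{8726}{5} \approx 1745.2$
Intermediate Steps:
$k{\left(G \right)} = \frac{2 G}{5}$ ($k{\left(G \right)} = \frac{G + G}{5} = \frac{2 G}{5}$)
$D{\left(b \right)} = 4 + \left(-7 + b\right) \left(b + \frac{4 + b}{-4 + b}\right)$ ($D{\left(b \right)} = 4 + \left(-7 + b\right) \left(\frac{b + 4}{b - 4} + b\right) = 4 + \left(-7 + b\right) \left(\frac{4 + b}{-4 + b} + b\right) = 4 + \left(-7 + b\right) \left(b + \frac{4 + b}{-4 + b}\right)$)
$Q{\left(d \right)} = d + d^{2}$ ($Q{\left(d \right)} = d^{2} + d = d + d^{2}$)
$Q{\left(D{\left(10 \right)} \right)} + k{\left(58 \right)} = \frac{-44 + 10^{3} - 10 \cdot 10^{2} + 29 \cdot 10}{-4 + 10} \left(1 + \frac{-44 + 10^{3} - 10 \cdot 10^{2} + 29 \cdot 10}{-4 + 10}\right) + \frac{2}{5} \cdot 58 = \frac{-44 + 1000 - 1000 + 290}{6} \left(1 + \frac{-44 + 1000 - 1000 + 290}{6}\right) + \frac{116}{5} = \frac{1}{6} \cdot 246 \left(1 + \frac{1}{6} \cdot 246\right) + \frac{116}{5} = 41 \left(1 + 41\right) + \frac{116}{5} = 41 \cdot 42 + \frac{116}{5} = 1722 + \frac{116}{5} = \frac{8726}{5}$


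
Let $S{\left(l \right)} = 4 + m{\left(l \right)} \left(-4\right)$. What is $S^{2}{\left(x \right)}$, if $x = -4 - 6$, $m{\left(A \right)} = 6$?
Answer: $400$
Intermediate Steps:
$x = -10$
$S{\left(l \right)} = -20$ ($S{\left(l \right)} = 4 + 6 \left(-4\right) = 4 - 24 = -20$)
$S^{2}{\left(x \right)} = \left(-20\right)^{2} = 400$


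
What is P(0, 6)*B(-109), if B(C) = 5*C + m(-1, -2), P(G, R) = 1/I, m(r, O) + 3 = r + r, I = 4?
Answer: -275/2 ≈ -137.50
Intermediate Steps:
m(r, O) = -3 + 2*r (m(r, O) = -3 + (r + r) = -3 + 2*r)
P(G, R) = ¼ (P(G, R) = 1/4 = ¼)
B(C) = -5 + 5*C (B(C) = 5*C + (-3 + 2*(-1)) = 5*C + (-3 - 2) = 5*C - 5 = -5 + 5*C)
P(0, 6)*B(-109) = (-5 + 5*(-109))/4 = (-5 - 545)/4 = (¼)*(-550) = -275/2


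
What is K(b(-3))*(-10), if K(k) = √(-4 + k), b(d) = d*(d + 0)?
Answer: -10*√5 ≈ -22.361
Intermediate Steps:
b(d) = d² (b(d) = d*d = d²)
K(b(-3))*(-10) = √(-4 + (-3)²)*(-10) = √(-4 + 9)*(-10) = √5*(-10) = -10*√5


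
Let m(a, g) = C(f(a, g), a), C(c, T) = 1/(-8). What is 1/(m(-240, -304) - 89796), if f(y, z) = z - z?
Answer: -8/718369 ≈ -1.1136e-5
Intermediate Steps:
f(y, z) = 0
C(c, T) = -⅛
m(a, g) = -⅛
1/(m(-240, -304) - 89796) = 1/(-⅛ - 89796) = 1/(-718369/8) = -8/718369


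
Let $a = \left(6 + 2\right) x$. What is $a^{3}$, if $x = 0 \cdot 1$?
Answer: $0$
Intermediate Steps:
$x = 0$
$a = 0$ ($a = \left(6 + 2\right) 0 = 8 \cdot 0 = 0$)
$a^{3} = 0^{3} = 0$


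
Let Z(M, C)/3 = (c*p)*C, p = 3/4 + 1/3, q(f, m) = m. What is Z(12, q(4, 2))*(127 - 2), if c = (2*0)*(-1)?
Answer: 0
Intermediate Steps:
c = 0 (c = 0*(-1) = 0)
p = 13/12 (p = 3*(1/4) + 1*(1/3) = 3/4 + 1/3 = 13/12 ≈ 1.0833)
Z(M, C) = 0 (Z(M, C) = 3*((0*(13/12))*C) = 3*(0*C) = 3*0 = 0)
Z(12, q(4, 2))*(127 - 2) = 0*(127 - 2) = 0*125 = 0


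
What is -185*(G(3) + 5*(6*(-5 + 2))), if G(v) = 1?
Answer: 16465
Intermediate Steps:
-185*(G(3) + 5*(6*(-5 + 2))) = -185*(1 + 5*(6*(-5 + 2))) = -185*(1 + 5*(6*(-3))) = -185*(1 + 5*(-18)) = -185*(1 - 90) = -185*(-89) = 16465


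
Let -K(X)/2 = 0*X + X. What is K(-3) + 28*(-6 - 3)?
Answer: -246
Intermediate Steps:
K(X) = -2*X (K(X) = -2*(0*X + X) = -2*(0 + X) = -2*X)
K(-3) + 28*(-6 - 3) = -2*(-3) + 28*(-6 - 3) = 6 + 28*(-9) = 6 - 252 = -246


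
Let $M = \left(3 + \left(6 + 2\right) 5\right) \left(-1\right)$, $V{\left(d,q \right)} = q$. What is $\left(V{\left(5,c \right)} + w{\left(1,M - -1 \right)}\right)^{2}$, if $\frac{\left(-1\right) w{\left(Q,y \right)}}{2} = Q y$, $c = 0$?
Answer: $7056$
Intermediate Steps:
$M = -43$ ($M = \left(3 + 8 \cdot 5\right) \left(-1\right) = \left(3 + 40\right) \left(-1\right) = 43 \left(-1\right) = -43$)
$w{\left(Q,y \right)} = - 2 Q y$
$\left(V{\left(5,c \right)} + w{\left(1,M - -1 \right)}\right)^{2} = \left(0 - 2 \left(-43 - -1\right)\right)^{2} = \left(0 - 2 \left(-43 + 1\right)\right)^{2} = \left(0 - 2 \left(-42\right)\right)^{2} = \left(0 + 84\right)^{2} = 84^{2} = 7056$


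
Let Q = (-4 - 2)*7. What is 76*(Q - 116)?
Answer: -12008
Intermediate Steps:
Q = -42 (Q = -6*7 = -42)
76*(Q - 116) = 76*(-42 - 116) = 76*(-158) = -12008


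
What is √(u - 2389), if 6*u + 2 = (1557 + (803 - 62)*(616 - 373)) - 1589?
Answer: √994170/6 ≈ 166.18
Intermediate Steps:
u = 180029/6 (u = -⅓ + ((1557 + (803 - 62)*(616 - 373)) - 1589)/6 = -⅓ + ((1557 + 741*243) - 1589)/6 = -⅓ + ((1557 + 180063) - 1589)/6 = -⅓ + (181620 - 1589)/6 = -⅓ + (⅙)*180031 = -⅓ + 180031/6 = 180029/6 ≈ 30005.)
√(u - 2389) = √(180029/6 - 2389) = √(165695/6) = √994170/6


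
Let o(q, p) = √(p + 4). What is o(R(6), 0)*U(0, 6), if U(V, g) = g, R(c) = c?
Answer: 12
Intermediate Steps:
o(q, p) = √(4 + p)
o(R(6), 0)*U(0, 6) = √(4 + 0)*6 = √4*6 = 2*6 = 12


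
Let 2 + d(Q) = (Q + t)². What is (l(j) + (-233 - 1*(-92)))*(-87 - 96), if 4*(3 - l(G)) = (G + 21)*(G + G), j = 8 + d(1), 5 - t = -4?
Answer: 1257027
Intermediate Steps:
t = 9 (t = 5 - 1*(-4) = 5 + 4 = 9)
d(Q) = -2 + (9 + Q)² (d(Q) = -2 + (Q + 9)² = -2 + (9 + Q)²)
j = 106 (j = 8 + (-2 + (9 + 1)²) = 8 + (-2 + 10²) = 8 + (-2 + 100) = 8 + 98 = 106)
l(G) = 3 - G*(21 + G)/2 (l(G) = 3 - (G + 21)*(G + G)/4 = 3 - (21 + G)*2*G/4 = 3 - G*(21 + G)/2)
(l(j) + (-233 - 1*(-92)))*(-87 - 96) = ((3 - 21/2*106 - ½*106²) + (-233 - 1*(-92)))*(-87 - 96) = ((3 - 1113 - ½*11236) + (-233 + 92))*(-183) = ((3 - 1113 - 5618) - 141)*(-183) = (-6728 - 141)*(-183) = -6869*(-183) = 1257027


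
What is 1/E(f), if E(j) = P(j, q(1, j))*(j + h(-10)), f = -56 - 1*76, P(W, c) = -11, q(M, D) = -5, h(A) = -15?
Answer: 1/1617 ≈ 0.00061843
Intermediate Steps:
f = -132 (f = -56 - 76 = -132)
E(j) = 165 - 11*j (E(j) = -11*(j - 15) = -11*(-15 + j) = 165 - 11*j)
1/E(f) = 1/(165 - 11*(-132)) = 1/(165 + 1452) = 1/1617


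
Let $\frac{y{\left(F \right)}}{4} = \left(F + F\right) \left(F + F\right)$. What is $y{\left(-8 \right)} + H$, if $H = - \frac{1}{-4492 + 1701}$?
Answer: $\frac{2857985}{2791} \approx 1024.0$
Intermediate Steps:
$y{\left(F \right)} = 16 F^{2}$ ($y{\left(F \right)} = 4 \left(F + F\right) \left(F + F\right) = 4 \cdot 2 F 2 F = 4 \cdot 4 F^{2} = 16 F^{2}$)
$H = \frac{1}{2791}$ ($H = - \frac{1}{-2791} = \left(-1\right) \left(- \frac{1}{2791}\right) = \frac{1}{2791} \approx 0.00035829$)
$y{\left(-8 \right)} + H = 16 \left(-8\right)^{2} + \frac{1}{2791} = 16 \cdot 64 + \frac{1}{2791} = 1024 + \frac{1}{2791} = \frac{2857985}{2791}$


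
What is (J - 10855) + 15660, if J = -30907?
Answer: -26102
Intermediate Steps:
(J - 10855) + 15660 = (-30907 - 10855) + 15660 = -41762 + 15660 = -26102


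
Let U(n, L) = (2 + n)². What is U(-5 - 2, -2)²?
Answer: 625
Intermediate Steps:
U(-5 - 2, -2)² = ((2 + (-5 - 2))²)² = ((2 - 7)²)² = ((-5)²)² = 25² = 625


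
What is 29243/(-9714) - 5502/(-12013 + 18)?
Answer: -297323357/116519430 ≈ -2.5517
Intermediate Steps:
29243/(-9714) - 5502/(-12013 + 18) = 29243*(-1/9714) - 5502/(-11995) = -29243/9714 - 5502*(-1/11995) = -29243/9714 + 5502/11995 = -297323357/116519430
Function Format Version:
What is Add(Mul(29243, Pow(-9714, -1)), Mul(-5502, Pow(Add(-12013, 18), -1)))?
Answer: Rational(-297323357, 116519430) ≈ -2.5517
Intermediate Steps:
Add(Mul(29243, Pow(-9714, -1)), Mul(-5502, Pow(Add(-12013, 18), -1))) = Add(Mul(29243, Rational(-1, 9714)), Mul(-5502, Pow(-11995, -1))) = Add(Rational(-29243, 9714), Mul(-5502, Rational(-1, 11995))) = Add(Rational(-29243, 9714), Rational(5502, 11995)) = Rational(-297323357, 116519430)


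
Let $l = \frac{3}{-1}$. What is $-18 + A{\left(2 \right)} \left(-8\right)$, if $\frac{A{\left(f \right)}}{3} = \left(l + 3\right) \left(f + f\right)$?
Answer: $-18$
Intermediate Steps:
$l = -3$ ($l = 3 \left(-1\right) = -3$)
$A{\left(f \right)} = 0$ ($A{\left(f \right)} = 3 \left(-3 + 3\right) \left(f + f\right) = 3 \cdot 0 \cdot 2 f = 3 \cdot 0 = 0$)
$-18 + A{\left(2 \right)} \left(-8\right) = -18 + 0 \left(-8\right) = -18 + 0 = -18$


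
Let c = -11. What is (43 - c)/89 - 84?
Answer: -7422/89 ≈ -83.393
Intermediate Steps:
(43 - c)/89 - 84 = (43 - 1*(-11))/89 - 84 = (43 + 11)*(1/89) - 84 = 54*(1/89) - 84 = 54/89 - 84 = -7422/89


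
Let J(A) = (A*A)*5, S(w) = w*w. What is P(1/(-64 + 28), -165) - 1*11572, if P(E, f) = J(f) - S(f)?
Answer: 97328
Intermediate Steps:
S(w) = w²
J(A) = 5*A² (J(A) = A²*5 = 5*A²)
P(E, f) = 4*f² (P(E, f) = 5*f² - f² = 4*f²)
P(1/(-64 + 28), -165) - 1*11572 = 4*(-165)² - 1*11572 = 4*27225 - 11572 = 108900 - 11572 = 97328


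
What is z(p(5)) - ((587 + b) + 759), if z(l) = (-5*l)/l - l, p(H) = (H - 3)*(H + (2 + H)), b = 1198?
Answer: -2573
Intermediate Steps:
p(H) = (-3 + H)*(2 + 2*H)
z(l) = -5 - l
z(p(5)) - ((587 + b) + 759) = (-5 - (-6 - 4*5 + 2*5²)) - ((587 + 1198) + 759) = (-5 - (-6 - 20 + 2*25)) - (1785 + 759) = (-5 - (-6 - 20 + 50)) - 1*2544 = (-5 - 1*24) - 2544 = (-5 - 24) - 2544 = -29 - 2544 = -2573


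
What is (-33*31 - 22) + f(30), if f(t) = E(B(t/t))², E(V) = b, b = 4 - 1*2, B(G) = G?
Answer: -1041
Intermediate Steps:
b = 2 (b = 4 - 2 = 2)
E(V) = 2
f(t) = 4 (f(t) = 2² = 4)
(-33*31 - 22) + f(30) = (-33*31 - 22) + 4 = (-1023 - 22) + 4 = -1045 + 4 = -1041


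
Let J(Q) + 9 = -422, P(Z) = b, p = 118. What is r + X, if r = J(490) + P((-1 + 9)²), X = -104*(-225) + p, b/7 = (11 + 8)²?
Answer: 25614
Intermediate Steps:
b = 2527 (b = 7*(11 + 8)² = 7*19² = 7*361 = 2527)
P(Z) = 2527
J(Q) = -431 (J(Q) = -9 - 422 = -431)
X = 23518 (X = -104*(-225) + 118 = 23400 + 118 = 23518)
r = 2096 (r = -431 + 2527 = 2096)
r + X = 2096 + 23518 = 25614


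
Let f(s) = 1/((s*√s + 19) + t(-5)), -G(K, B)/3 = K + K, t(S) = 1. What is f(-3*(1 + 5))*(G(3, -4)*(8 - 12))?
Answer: 180/779 + 486*I*√2/779 ≈ 0.23107 + 0.88229*I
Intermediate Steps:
G(K, B) = -6*K (G(K, B) = -3*(K + K) = -6*K)
f(s) = 1/(20 + s^(3/2)) (f(s) = 1/((s*√s + 19) + 1) = 1/((s^(3/2) + 19) + 1) = 1/((19 + s^(3/2)) + 1) = 1/(20 + s^(3/2)))
f(-3*(1 + 5))*(G(3, -4)*(8 - 12)) = ((-6*3)*(8 - 12))/(20 + (-3*(1 + 5))^(3/2)) = (-18*(-4))/(20 + (-3*6)^(3/2)) = 72/(20 + (-18)^(3/2)) = 72/(20 - 54*I*√2)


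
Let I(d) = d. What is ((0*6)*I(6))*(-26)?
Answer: 0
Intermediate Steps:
((0*6)*I(6))*(-26) = ((0*6)*6)*(-26) = (0*6)*(-26) = 0*(-26) = 0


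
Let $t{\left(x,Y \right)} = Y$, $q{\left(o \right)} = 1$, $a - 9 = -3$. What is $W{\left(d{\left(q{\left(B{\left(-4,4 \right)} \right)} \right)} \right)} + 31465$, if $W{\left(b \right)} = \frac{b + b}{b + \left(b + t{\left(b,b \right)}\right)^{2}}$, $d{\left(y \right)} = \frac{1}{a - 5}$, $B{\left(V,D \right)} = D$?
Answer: $\frac{157327}{5} \approx 31465.0$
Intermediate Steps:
$a = 6$ ($a = 9 - 3 = 6$)
$d{\left(y \right)} = 1$ ($d{\left(y \right)} = \frac{1}{6 - 5} = 1^{-1} = 1$)
$W{\left(b \right)} = \frac{2 b}{b + 4 b^{2}}$ ($W{\left(b \right)} = \frac{b + b}{b + \left(b + b\right)^{2}} = \frac{2 b}{b + \left(2 b\right)^{2}} = \frac{2 b}{b + 4 b^{2}}$)
$W{\left(d{\left(q{\left(B{\left(-4,4 \right)} \right)} \right)} \right)} + 31465 = \frac{2}{1 + 4 \cdot 1} + 31465 = \frac{2}{1 + 4} + 31465 = \frac{2}{5} + 31465 = \frac{157327}{5}$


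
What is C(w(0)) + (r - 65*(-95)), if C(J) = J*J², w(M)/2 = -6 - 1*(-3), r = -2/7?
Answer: 41711/7 ≈ 5958.7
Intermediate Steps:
r = -2/7 (r = -2*⅐ = -2/7 ≈ -0.28571)
w(M) = -6 (w(M) = 2*(-6 - 1*(-3)) = 2*(-6 + 3) = 2*(-3) = -6)
C(J) = J³
C(w(0)) + (r - 65*(-95)) = (-6)³ + (-2/7 - 65*(-95)) = -216 + (-2/7 + 6175) = -216 + 43223/7 = 41711/7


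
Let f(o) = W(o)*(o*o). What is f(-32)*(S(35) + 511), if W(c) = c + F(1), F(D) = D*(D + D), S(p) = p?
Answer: -16773120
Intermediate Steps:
F(D) = 2*D² (F(D) = D*(2*D) = 2*D²)
W(c) = 2 + c (W(c) = c + 2*1² = c + 2*1 = c + 2 = 2 + c)
f(o) = o²*(2 + o) (f(o) = (2 + o)*(o*o) = (2 + o)*o² = o²*(2 + o))
f(-32)*(S(35) + 511) = ((-32)²*(2 - 32))*(35 + 511) = (1024*(-30))*546 = -30720*546 = -16773120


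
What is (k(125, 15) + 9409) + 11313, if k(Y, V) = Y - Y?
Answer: 20722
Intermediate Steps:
k(Y, V) = 0
(k(125, 15) + 9409) + 11313 = (0 + 9409) + 11313 = 9409 + 11313 = 20722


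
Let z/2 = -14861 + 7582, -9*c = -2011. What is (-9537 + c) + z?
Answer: -214844/9 ≈ -23872.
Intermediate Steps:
c = 2011/9 (c = -⅑*(-2011) = 2011/9 ≈ 223.44)
z = -14558 (z = 2*(-14861 + 7582) = 2*(-7279) = -14558)
(-9537 + c) + z = (-9537 + 2011/9) - 14558 = -83822/9 - 14558 = -214844/9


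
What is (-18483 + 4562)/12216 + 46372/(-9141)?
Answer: -77081357/12407384 ≈ -6.2125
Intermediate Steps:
(-18483 + 4562)/12216 + 46372/(-9141) = -13921*1/12216 + 46372*(-1/9141) = -13921/12216 - 46372/9141 = -77081357/12407384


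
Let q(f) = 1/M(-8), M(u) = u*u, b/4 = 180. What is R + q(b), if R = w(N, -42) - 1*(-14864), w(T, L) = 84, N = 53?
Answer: 956673/64 ≈ 14948.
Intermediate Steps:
b = 720 (b = 4*180 = 720)
M(u) = u²
q(f) = 1/64 (q(f) = 1/((-8)²) = 1/64)
R = 14948 (R = 84 - 1*(-14864) = 84 + 14864 = 14948)
R + q(b) = 14948 + 1/64 = 956673/64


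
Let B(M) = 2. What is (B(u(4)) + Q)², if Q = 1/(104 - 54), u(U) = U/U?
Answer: 10201/2500 ≈ 4.0804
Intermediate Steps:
u(U) = 1
Q = 1/50 ≈ 0.020000
(B(u(4)) + Q)² = (2 + 1/50)² = (101/50)² = 10201/2500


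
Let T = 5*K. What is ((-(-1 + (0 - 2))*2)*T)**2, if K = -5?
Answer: 22500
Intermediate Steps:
T = -25 (T = 5*(-5) = -25)
((-(-1 + (0 - 2))*2)*T)**2 = (-(-1 + (0 - 2))*2*(-25))**2 = (-(-1 - 2)*2*(-25))**2 = (-(-3)*2*(-25))**2 = (-1*(-6)*(-25))**2 = (6*(-25))**2 = (-150)**2 = 22500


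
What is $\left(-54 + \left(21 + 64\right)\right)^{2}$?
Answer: $961$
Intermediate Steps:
$\left(-54 + \left(21 + 64\right)\right)^{2} = \left(-54 + 85\right)^{2} = 31^{2} = 961$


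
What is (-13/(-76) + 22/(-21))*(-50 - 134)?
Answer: 64354/399 ≈ 161.29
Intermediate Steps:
(-13/(-76) + 22/(-21))*(-50 - 134) = (-13*(-1/76) + 22*(-1/21))*(-184) = (13/76 - 22/21)*(-184) = -1399/1596*(-184) = 64354/399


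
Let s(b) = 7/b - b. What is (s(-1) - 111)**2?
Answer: 13689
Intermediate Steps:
s(b) = -b + 7/b
(s(-1) - 111)**2 = ((-1*(-1) + 7/(-1)) - 111)**2 = ((1 + 7*(-1)) - 111)**2 = ((1 - 7) - 111)**2 = (-6 - 111)**2 = (-117)**2 = 13689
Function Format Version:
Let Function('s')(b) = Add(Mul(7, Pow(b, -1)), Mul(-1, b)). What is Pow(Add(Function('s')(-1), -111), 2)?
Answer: 13689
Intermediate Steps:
Function('s')(b) = Add(Mul(-1, b), Mul(7, Pow(b, -1)))
Pow(Add(Function('s')(-1), -111), 2) = Pow(Add(Add(Mul(-1, -1), Mul(7, Pow(-1, -1))), -111), 2) = Pow(Add(Add(1, Mul(7, -1)), -111), 2) = Pow(Add(Add(1, -7), -111), 2) = Pow(Add(-6, -111), 2) = Pow(-117, 2) = 13689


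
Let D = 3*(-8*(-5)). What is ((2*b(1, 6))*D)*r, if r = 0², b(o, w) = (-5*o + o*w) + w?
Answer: 0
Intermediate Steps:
b(o, w) = w - 5*o + o*w
r = 0
D = 120 (D = 3*40 = 120)
((2*b(1, 6))*D)*r = ((2*(6 - 5*1 + 1*6))*120)*0 = ((2*(6 - 5 + 6))*120)*0 = ((2*7)*120)*0 = (14*120)*0 = 1680*0 = 0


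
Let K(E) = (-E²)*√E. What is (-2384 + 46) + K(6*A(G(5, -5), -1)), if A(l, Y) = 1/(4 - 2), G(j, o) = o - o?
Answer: -2338 - 9*√3 ≈ -2353.6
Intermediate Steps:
G(j, o) = 0
A(l, Y) = ½ (A(l, Y) = 1/2 = ½)
K(E) = -E^(5/2)
(-2384 + 46) + K(6*A(G(5, -5), -1)) = (-2384 + 46) - (6*(½))^(5/2) = -2338 - 3^(5/2) = -2338 - 9*√3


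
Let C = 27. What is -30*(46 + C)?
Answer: -2190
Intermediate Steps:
-30*(46 + C) = -30*(46 + 27) = -30*73 = -2190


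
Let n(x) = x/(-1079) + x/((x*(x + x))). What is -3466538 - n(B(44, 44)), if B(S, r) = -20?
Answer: -149615779801/43160 ≈ -3.4665e+6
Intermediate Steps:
n(x) = 1/(2*x) - x/1079 (n(x) = x*(-1/1079) + x/((x*(2*x))) = -x/1079 + x/((2*x²)) = -x/1079 + x*(1/(2*x²)) = -x/1079 + 1/(2*x) = 1/(2*x) - x/1079)
-3466538 - n(B(44, 44)) = -3466538 - ((½)/(-20) - 1/1079*(-20)) = -3466538 - ((½)*(-1/20) + 20/1079) = -3466538 - (-1/40 + 20/1079) = -3466538 - 1*(-279/43160) = -3466538 + 279/43160 = -149615779801/43160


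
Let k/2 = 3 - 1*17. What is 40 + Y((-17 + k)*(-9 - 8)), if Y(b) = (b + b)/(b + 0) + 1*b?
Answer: 807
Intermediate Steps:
k = -28 (k = 2*(3 - 1*17) = 2*(3 - 17) = 2*(-14) = -28)
Y(b) = 2 + b (Y(b) = (2*b)/b + b = 2 + b)
40 + Y((-17 + k)*(-9 - 8)) = 40 + (2 + (-17 - 28)*(-9 - 8)) = 40 + (2 - 45*(-17)) = 40 + (2 + 765) = 40 + 767 = 807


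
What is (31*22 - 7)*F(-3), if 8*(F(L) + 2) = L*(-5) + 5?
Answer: 675/2 ≈ 337.50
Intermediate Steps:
F(L) = -11/8 - 5*L/8 (F(L) = -2 + (L*(-5) + 5)/8 = -2 + (-5*L + 5)/8 = -2 + (5 - 5*L)/8 = -2 + (5/8 - 5*L/8) = -11/8 - 5*L/8)
(31*22 - 7)*F(-3) = (31*22 - 7)*(-11/8 - 5/8*(-3)) = (682 - 7)*(-11/8 + 15/8) = 675*(1/2) = 675/2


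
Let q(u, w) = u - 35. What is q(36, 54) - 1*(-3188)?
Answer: 3189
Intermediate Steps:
q(u, w) = -35 + u
q(36, 54) - 1*(-3188) = (-35 + 36) - 1*(-3188) = 1 + 3188 = 3189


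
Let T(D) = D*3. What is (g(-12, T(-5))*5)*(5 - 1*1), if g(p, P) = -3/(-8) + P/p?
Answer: 65/2 ≈ 32.500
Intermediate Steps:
T(D) = 3*D
g(p, P) = 3/8 + P/p (g(p, P) = -3*(-1/8) + P/p = 3/8 + P/p)
(g(-12, T(-5))*5)*(5 - 1*1) = ((3/8 + (3*(-5))/(-12))*5)*(5 - 1*1) = ((3/8 - 15*(-1/12))*5)*(5 - 1) = ((3/8 + 5/4)*5)*4 = ((13/8)*5)*4 = (65/8)*4 = 65/2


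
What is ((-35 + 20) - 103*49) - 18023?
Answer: -23085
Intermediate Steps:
((-35 + 20) - 103*49) - 18023 = (-15 - 5047) - 18023 = -5062 - 18023 = -23085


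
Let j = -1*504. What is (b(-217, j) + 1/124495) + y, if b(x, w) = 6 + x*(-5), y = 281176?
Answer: 35140830166/124495 ≈ 2.8227e+5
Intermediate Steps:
j = -504
b(x, w) = 6 - 5*x
(b(-217, j) + 1/124495) + y = ((6 - 5*(-217)) + 1/124495) + 281176 = ((6 + 1085) + 1/124495) + 281176 = (1091 + 1/124495) + 281176 = 135824046/124495 + 281176 = 35140830166/124495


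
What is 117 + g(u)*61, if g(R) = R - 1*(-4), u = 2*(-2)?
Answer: 117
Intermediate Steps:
u = -4
g(R) = 4 + R (g(R) = R + 4 = 4 + R)
117 + g(u)*61 = 117 + (4 - 4)*61 = 117 + 0*61 = 117 + 0 = 117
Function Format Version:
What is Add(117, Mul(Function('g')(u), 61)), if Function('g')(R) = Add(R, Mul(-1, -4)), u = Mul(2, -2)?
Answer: 117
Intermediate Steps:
u = -4
Function('g')(R) = Add(4, R) (Function('g')(R) = Add(R, 4) = Add(4, R))
Add(117, Mul(Function('g')(u), 61)) = Add(117, Mul(Add(4, -4), 61)) = Add(117, Mul(0, 61)) = Add(117, 0) = 117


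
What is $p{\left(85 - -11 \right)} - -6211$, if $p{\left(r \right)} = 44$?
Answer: $6255$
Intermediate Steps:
$p{\left(85 - -11 \right)} - -6211 = 44 - -6211 = 44 + 6211 = 6255$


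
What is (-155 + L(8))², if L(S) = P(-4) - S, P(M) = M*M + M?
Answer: 22801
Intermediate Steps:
P(M) = M + M² (P(M) = M² + M = M + M²)
L(S) = 12 - S (L(S) = -4*(1 - 4) - S = -4*(-3) - S = 12 - S)
(-155 + L(8))² = (-155 + (12 - 1*8))² = (-155 + (12 - 8))² = (-155 + 4)² = (-151)² = 22801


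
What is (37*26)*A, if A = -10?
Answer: -9620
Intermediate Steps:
(37*26)*A = (37*26)*(-10) = 962*(-10) = -9620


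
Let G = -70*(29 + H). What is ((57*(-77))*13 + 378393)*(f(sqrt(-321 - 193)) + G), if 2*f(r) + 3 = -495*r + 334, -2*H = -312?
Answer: -4108120092 - 79530660*I*sqrt(514) ≈ -4.1081e+9 - 1.8031e+9*I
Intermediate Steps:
H = 156 (H = -1/2*(-312) = 156)
G = -12950 (G = -70*(29 + 156) = -70*185 = -12950)
f(r) = 331/2 - 495*r/2 (f(r) = -3/2 + (-495*r + 334)/2 = -3/2 + (334 - 495*r)/2 = -3/2 + (167 - 495*r/2) = 331/2 - 495*r/2)
((57*(-77))*13 + 378393)*(f(sqrt(-321 - 193)) + G) = ((57*(-77))*13 + 378393)*((331/2 - 495*sqrt(-321 - 193)/2) - 12950) = (-4389*13 + 378393)*((331/2 - 495*I*sqrt(514)/2) - 12950) = (-57057 + 378393)*((331/2 - 495*I*sqrt(514)/2) - 12950) = 321336*((331/2 - 495*I*sqrt(514)/2) - 12950) = 321336*(-25569/2 - 495*I*sqrt(514)/2) = -4108120092 - 79530660*I*sqrt(514)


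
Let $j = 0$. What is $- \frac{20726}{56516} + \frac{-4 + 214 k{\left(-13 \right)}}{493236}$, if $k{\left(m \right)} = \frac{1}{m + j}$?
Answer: $- \frac{8306972164}{22649027193} \approx -0.36677$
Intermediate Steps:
$k{\left(m \right)} = \frac{1}{m}$ ($k{\left(m \right)} = \frac{1}{m + 0} = \frac{1}{m}$)
$- \frac{20726}{56516} + \frac{-4 + 214 k{\left(-13 \right)}}{493236} = - \frac{20726}{56516} + \frac{-4 + \frac{214}{-13}}{493236} = \left(-20726\right) \frac{1}{56516} + \left(-4 + 214 \left(- \frac{1}{13}\right)\right) \frac{1}{493236} = - \frac{10363}{28258} + \left(-4 - \frac{214}{13}\right) \frac{1}{493236} = - \frac{10363}{28258} - \frac{133}{3206034} = - \frac{8306972164}{22649027193}$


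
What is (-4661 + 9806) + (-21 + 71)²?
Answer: 7645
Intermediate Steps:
(-4661 + 9806) + (-21 + 71)² = 5145 + 50² = 5145 + 2500 = 7645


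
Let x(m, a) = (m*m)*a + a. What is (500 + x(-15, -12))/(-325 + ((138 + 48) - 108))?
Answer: 2212/247 ≈ 8.9555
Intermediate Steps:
x(m, a) = a + a*m**2 (x(m, a) = m**2*a + a = a*m**2 + a = a + a*m**2)
(500 + x(-15, -12))/(-325 + ((138 + 48) - 108)) = (500 - 12*(1 + (-15)**2))/(-325 + ((138 + 48) - 108)) = (500 - 12*(1 + 225))/(-325 + (186 - 108)) = (500 - 12*226)/(-325 + 78) = (500 - 2712)/(-247) = -2212*(-1/247) = 2212/247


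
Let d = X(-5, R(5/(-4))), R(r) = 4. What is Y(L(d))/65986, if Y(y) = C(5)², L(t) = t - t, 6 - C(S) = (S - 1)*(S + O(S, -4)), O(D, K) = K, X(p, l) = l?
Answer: 2/32993 ≈ 6.0619e-5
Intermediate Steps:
d = 4
C(S) = 6 - (-1 + S)*(-4 + S) (C(S) = 6 - (S - 1)*(S - 4) = 6 - (-1 + S)*(-4 + S))
L(t) = 0
Y(y) = 4 (Y(y) = (2 - 1*5² + 5*5)² = (2 - 1*25 + 25)² = (2 - 25 + 25)² = 2² = 4)
Y(L(d))/65986 = 4/65986 = 4*(1/65986) = 2/32993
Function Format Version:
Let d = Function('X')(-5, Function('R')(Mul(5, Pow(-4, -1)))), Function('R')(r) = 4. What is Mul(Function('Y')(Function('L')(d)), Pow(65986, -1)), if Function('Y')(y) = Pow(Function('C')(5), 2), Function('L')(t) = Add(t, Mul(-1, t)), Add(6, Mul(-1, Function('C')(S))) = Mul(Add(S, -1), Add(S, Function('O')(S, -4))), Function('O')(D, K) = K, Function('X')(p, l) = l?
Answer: Rational(2, 32993) ≈ 6.0619e-5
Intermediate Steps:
d = 4
Function('C')(S) = Add(6, Mul(-1, Add(-1, S), Add(-4, S))) (Function('C')(S) = Add(6, Mul(-1, Mul(Add(S, -1), Add(S, -4)))) = Add(6, Mul(-1, Mul(Add(-1, S), Add(-4, S)))) = Add(6, Mul(-1, Add(-1, S), Add(-4, S))))
Function('L')(t) = 0
Function('Y')(y) = 4 (Function('Y')(y) = Pow(Add(2, Mul(-1, Pow(5, 2)), Mul(5, 5)), 2) = Pow(Add(2, Mul(-1, 25), 25), 2) = Pow(Add(2, -25, 25), 2) = Pow(2, 2) = 4)
Mul(Function('Y')(Function('L')(d)), Pow(65986, -1)) = Mul(4, Pow(65986, -1)) = Mul(4, Rational(1, 65986)) = Rational(2, 32993)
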